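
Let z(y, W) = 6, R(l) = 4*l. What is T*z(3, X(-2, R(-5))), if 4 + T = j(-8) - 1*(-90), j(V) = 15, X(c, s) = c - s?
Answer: 606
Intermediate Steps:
T = 101 (T = -4 + (15 - 1*(-90)) = -4 + (15 + 90) = -4 + 105 = 101)
T*z(3, X(-2, R(-5))) = 101*6 = 606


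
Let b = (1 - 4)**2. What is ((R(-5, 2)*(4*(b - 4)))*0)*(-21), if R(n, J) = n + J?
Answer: 0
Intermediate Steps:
b = 9 (b = (-3)**2 = 9)
R(n, J) = J + n
((R(-5, 2)*(4*(b - 4)))*0)*(-21) = (((2 - 5)*(4*(9 - 4)))*0)*(-21) = (-12*5*0)*(-21) = (-3*20*0)*(-21) = -60*0*(-21) = 0*(-21) = 0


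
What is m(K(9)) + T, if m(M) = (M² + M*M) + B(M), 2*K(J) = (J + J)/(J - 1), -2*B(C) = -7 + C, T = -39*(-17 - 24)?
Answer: 51343/32 ≈ 1604.5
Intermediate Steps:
T = 1599 (T = -39*(-41) = 1599)
B(C) = 7/2 - C/2 (B(C) = -(-7 + C)/2 = 7/2 - C/2)
K(J) = J/(-1 + J) (K(J) = ((J + J)/(J - 1))/2 = ((2*J)/(-1 + J))/2 = (2*J/(-1 + J))/2 = J/(-1 + J))
m(M) = 7/2 + 2*M² - M/2 (m(M) = (M² + M*M) + (7/2 - M/2) = (M² + M²) + (7/2 - M/2) = 2*M² + (7/2 - M/2) = 7/2 + 2*M² - M/2)
m(K(9)) + T = (7/2 + 2*(9/(-1 + 9))² - 9/(2*(-1 + 9))) + 1599 = (7/2 + 2*(9/8)² - 9/(2*8)) + 1599 = (7/2 + 2*(9*(⅛))² - 9/(2*8)) + 1599 = (7/2 + 2*(9/8)² - ½*9/8) + 1599 = (7/2 + 2*(81/64) - 9/16) + 1599 = (7/2 + 81/32 - 9/16) + 1599 = 175/32 + 1599 = 51343/32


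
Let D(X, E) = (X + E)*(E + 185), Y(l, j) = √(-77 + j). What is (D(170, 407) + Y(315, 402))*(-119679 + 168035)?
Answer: 16517635904 + 241780*√13 ≈ 1.6519e+10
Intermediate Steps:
D(X, E) = (185 + E)*(E + X) (D(X, E) = (E + X)*(185 + E) = (185 + E)*(E + X))
(D(170, 407) + Y(315, 402))*(-119679 + 168035) = ((407² + 185*407 + 185*170 + 407*170) + √(-77 + 402))*(-119679 + 168035) = ((165649 + 75295 + 31450 + 69190) + √325)*48356 = (341584 + 5*√13)*48356 = 16517635904 + 241780*√13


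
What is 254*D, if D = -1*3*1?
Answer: -762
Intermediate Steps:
D = -3 (D = -3*1 = -3)
254*D = 254*(-3) = -762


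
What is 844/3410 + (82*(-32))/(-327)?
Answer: 4611914/557535 ≈ 8.2720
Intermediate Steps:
844/3410 + (82*(-32))/(-327) = 844*(1/3410) - 2624*(-1/327) = 422/1705 + 2624/327 = 4611914/557535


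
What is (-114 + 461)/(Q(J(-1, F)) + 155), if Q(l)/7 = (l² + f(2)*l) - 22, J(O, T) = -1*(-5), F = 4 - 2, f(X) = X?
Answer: 347/246 ≈ 1.4106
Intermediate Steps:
F = 2
J(O, T) = 5
Q(l) = -154 + 7*l² + 14*l (Q(l) = 7*((l² + 2*l) - 22) = 7*(-22 + l² + 2*l) = -154 + 7*l² + 14*l)
(-114 + 461)/(Q(J(-1, F)) + 155) = (-114 + 461)/((-154 + 7*5² + 14*5) + 155) = 347/((-154 + 7*25 + 70) + 155) = 347/((-154 + 175 + 70) + 155) = 347/(91 + 155) = 347/246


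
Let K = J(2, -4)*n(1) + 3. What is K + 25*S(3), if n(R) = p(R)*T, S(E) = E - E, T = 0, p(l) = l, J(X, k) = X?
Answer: 3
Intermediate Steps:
S(E) = 0
n(R) = 0 (n(R) = R*0 = 0)
K = 3 (K = 2*0 + 3 = 0 + 3 = 3)
K + 25*S(3) = 3 + 25*0 = 3 + 0 = 3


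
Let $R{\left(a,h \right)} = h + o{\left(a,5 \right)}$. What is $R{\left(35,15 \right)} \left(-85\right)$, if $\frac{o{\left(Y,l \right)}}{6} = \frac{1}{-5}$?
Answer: $-1173$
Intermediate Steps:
$o{\left(Y,l \right)} = - \frac{6}{5}$ ($o{\left(Y,l \right)} = \frac{6}{-5} = 6 \left(- \frac{1}{5}\right) = - \frac{6}{5}$)
$R{\left(a,h \right)} = - \frac{6}{5} + h$ ($R{\left(a,h \right)} = h - \frac{6}{5} = - \frac{6}{5} + h$)
$R{\left(35,15 \right)} \left(-85\right) = \left(- \frac{6}{5} + 15\right) \left(-85\right) = \frac{69}{5} \left(-85\right) = -1173$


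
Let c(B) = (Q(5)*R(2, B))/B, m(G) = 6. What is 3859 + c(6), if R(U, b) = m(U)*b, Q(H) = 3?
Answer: 3877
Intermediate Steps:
R(U, b) = 6*b
c(B) = 18 (c(B) = (3*(6*B))/B = (18*B)/B = 18)
3859 + c(6) = 3859 + 18 = 3877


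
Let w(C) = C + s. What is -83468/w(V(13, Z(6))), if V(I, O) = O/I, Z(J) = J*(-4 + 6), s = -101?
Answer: 1085084/1301 ≈ 834.04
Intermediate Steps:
Z(J) = 2*J (Z(J) = J*2 = 2*J)
w(C) = -101 + C (w(C) = C - 101 = -101 + C)
-83468/w(V(13, Z(6))) = -83468/(-101 + (2*6)/13) = -83468/(-101 + 12*(1/13)) = -83468/(-101 + 12/13) = -83468/(-1301/13) = -83468*(-13/1301) = 1085084/1301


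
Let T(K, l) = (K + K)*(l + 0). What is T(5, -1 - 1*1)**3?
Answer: -8000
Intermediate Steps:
T(K, l) = 2*K*l (T(K, l) = (2*K)*l = 2*K*l)
T(5, -1 - 1*1)**3 = (2*5*(-1 - 1*1))**3 = (2*5*(-1 - 1))**3 = (2*5*(-2))**3 = (-20)**3 = -8000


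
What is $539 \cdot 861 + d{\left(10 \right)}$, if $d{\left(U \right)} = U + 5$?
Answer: $464094$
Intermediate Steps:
$d{\left(U \right)} = 5 + U$
$539 \cdot 861 + d{\left(10 \right)} = 539 \cdot 861 + \left(5 + 10\right) = 464079 + 15 = 464094$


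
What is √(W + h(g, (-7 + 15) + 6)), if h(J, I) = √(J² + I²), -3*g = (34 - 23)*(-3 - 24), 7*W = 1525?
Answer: √(10675 + 49*√9997)/7 ≈ 17.828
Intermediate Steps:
W = 1525/7 (W = (⅐)*1525 = 1525/7 ≈ 217.86)
g = 99 (g = -(34 - 23)*(-3 - 24)/3 = -11*(-27)/3 = -⅓*(-297) = 99)
h(J, I) = √(I² + J²)
√(W + h(g, (-7 + 15) + 6)) = √(1525/7 + √(((-7 + 15) + 6)² + 99²)) = √(1525/7 + √((8 + 6)² + 9801)) = √(1525/7 + √(14² + 9801)) = √(1525/7 + √(196 + 9801)) = √(1525/7 + √9997)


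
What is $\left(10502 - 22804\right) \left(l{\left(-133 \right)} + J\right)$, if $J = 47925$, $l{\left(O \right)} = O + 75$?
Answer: $-588859834$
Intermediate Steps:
$l{\left(O \right)} = 75 + O$
$\left(10502 - 22804\right) \left(l{\left(-133 \right)} + J\right) = \left(10502 - 22804\right) \left(\left(75 - 133\right) + 47925\right) = - 12302 \left(-58 + 47925\right) = \left(-12302\right) 47867 = -588859834$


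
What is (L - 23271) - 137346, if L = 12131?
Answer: -148486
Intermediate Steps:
(L - 23271) - 137346 = (12131 - 23271) - 137346 = -11140 - 137346 = -148486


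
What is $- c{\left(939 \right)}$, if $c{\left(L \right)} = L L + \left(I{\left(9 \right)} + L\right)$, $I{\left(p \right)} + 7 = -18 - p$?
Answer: $-882626$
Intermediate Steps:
$I{\left(p \right)} = -25 - p$ ($I{\left(p \right)} = -7 - \left(18 + p\right) = -25 - p$)
$c{\left(L \right)} = -34 + L + L^{2}$ ($c{\left(L \right)} = L L + \left(\left(-25 - 9\right) + L\right) = L^{2} + \left(\left(-25 - 9\right) + L\right) = L^{2} + \left(-34 + L\right) = -34 + L + L^{2}$)
$- c{\left(939 \right)} = - (-34 + 939 + 939^{2}) = - (-34 + 939 + 881721) = \left(-1\right) 882626 = -882626$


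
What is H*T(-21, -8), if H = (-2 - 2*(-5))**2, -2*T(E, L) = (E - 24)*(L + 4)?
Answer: -5760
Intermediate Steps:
T(E, L) = -(-24 + E)*(4 + L)/2 (T(E, L) = -(E - 24)*(L + 4)/2 = -(-24 + E)*(4 + L)/2)
H = 64 (H = (-2 + 10)**2 = 8**2 = 64)
H*T(-21, -8) = 64*(48 - 2*(-21) + 12*(-8) - 1/2*(-21)*(-8)) = 64*(48 + 42 - 96 - 84) = 64*(-90) = -5760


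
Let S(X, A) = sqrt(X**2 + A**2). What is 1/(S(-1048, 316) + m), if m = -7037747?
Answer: -7037747/49529881637849 - 4*sqrt(74885)/49529881637849 ≈ -1.4211e-7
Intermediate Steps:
S(X, A) = sqrt(A**2 + X**2)
1/(S(-1048, 316) + m) = 1/(sqrt(316**2 + (-1048)**2) - 7037747) = 1/(sqrt(99856 + 1098304) - 7037747) = 1/(sqrt(1198160) - 7037747) = 1/(4*sqrt(74885) - 7037747) = 1/(-7037747 + 4*sqrt(74885))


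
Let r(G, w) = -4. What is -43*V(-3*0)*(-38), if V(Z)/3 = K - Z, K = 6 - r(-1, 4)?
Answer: 49020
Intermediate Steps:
K = 10 (K = 6 - 1*(-4) = 6 + 4 = 10)
V(Z) = 30 - 3*Z (V(Z) = 3*(10 - Z) = 30 - 3*Z)
-43*V(-3*0)*(-38) = -43*(30 - (-9)*0)*(-38) = -43*(30 - 3*0)*(-38) = -43*(30 + 0)*(-38) = -43*30*(-38) = -1290*(-38) = 49020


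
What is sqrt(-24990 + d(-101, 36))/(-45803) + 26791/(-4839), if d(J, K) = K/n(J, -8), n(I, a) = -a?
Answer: -26791/4839 - I*sqrt(99942)/91606 ≈ -5.5365 - 0.003451*I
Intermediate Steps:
d(J, K) = K/8 (d(J, K) = K/((-1*(-8))) = K/8)
sqrt(-24990 + d(-101, 36))/(-45803) + 26791/(-4839) = sqrt(-24990 + (1/8)*36)/(-45803) + 26791/(-4839) = sqrt(-24990 + 9/2)*(-1/45803) + 26791*(-1/4839) = sqrt(-49971/2)*(-1/45803) - 26791/4839 = (I*sqrt(99942)/2)*(-1/45803) - 26791/4839 = -I*sqrt(99942)/91606 - 26791/4839 = -26791/4839 - I*sqrt(99942)/91606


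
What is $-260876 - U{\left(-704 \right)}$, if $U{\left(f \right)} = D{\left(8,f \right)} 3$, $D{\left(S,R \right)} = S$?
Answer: $-260900$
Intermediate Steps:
$U{\left(f \right)} = 24$ ($U{\left(f \right)} = 8 \cdot 3 = 24$)
$-260876 - U{\left(-704 \right)} = -260876 - 24 = -260900$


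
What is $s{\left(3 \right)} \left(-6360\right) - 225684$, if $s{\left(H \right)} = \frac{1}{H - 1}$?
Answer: $-228864$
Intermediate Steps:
$s{\left(H \right)} = \frac{1}{-1 + H}$
$s{\left(3 \right)} \left(-6360\right) - 225684 = \frac{1}{-1 + 3} \left(-6360\right) - 225684 = \frac{1}{2} \left(-6360\right) - 225684 = -3180 - 225684 = -228864$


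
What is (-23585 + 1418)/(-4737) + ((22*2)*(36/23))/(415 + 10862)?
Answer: 213221495/45505201 ≈ 4.6857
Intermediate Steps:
(-23585 + 1418)/(-4737) + ((22*2)*(36/23))/(415 + 10862) = -22167*(-1/4737) + (44*(36*(1/23)))/11277 = 7389/1579 + (44*(36/23))*(1/11277) = 7389/1579 + (1584/23)*(1/11277) = 7389/1579 + 176/28819 = 213221495/45505201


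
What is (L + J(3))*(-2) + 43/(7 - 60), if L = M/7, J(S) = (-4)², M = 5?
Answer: -12703/371 ≈ -34.240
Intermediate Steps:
J(S) = 16
L = 5/7 ≈ 0.71429
(L + J(3))*(-2) + 43/(7 - 60) = (5/7 + 16)*(-2) + 43/(7 - 60) = (117/7)*(-2) + 43/(-53) = -234/7 + 43*(-1/53) = -234/7 - 43/53 = -12703/371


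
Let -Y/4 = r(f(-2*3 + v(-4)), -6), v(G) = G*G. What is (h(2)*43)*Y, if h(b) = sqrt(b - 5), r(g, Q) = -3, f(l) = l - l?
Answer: 516*I*sqrt(3) ≈ 893.74*I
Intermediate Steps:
v(G) = G**2
f(l) = 0
h(b) = sqrt(-5 + b)
Y = 12 (Y = -4*(-3) = 12)
(h(2)*43)*Y = (sqrt(-5 + 2)*43)*12 = (sqrt(-3)*43)*12 = ((I*sqrt(3))*43)*12 = (43*I*sqrt(3))*12 = 516*I*sqrt(3)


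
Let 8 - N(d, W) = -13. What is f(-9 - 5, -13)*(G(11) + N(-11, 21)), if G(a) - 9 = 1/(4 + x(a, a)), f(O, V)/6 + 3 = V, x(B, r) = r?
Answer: -14432/5 ≈ -2886.4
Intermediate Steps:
N(d, W) = 21 (N(d, W) = 8 - 1*(-13) = 8 + 13 = 21)
f(O, V) = -18 + 6*V
G(a) = 9 + 1/(4 + a)
f(-9 - 5, -13)*(G(11) + N(-11, 21)) = (-18 + 6*(-13))*((37 + 9*11)/(4 + 11) + 21) = (-18 - 78)*((37 + 99)/15 + 21) = -96*((1/15)*136 + 21) = -96*(136/15 + 21) = -96*451/15 = -14432/5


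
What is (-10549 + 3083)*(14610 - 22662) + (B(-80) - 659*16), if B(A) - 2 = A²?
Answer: 60112090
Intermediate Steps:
B(A) = 2 + A²
(-10549 + 3083)*(14610 - 22662) + (B(-80) - 659*16) = (-10549 + 3083)*(14610 - 22662) + ((2 + (-80)²) - 659*16) = -7466*(-8052) + ((2 + 6400) - 1*10544) = 60116232 + (6402 - 10544) = 60116232 - 4142 = 60112090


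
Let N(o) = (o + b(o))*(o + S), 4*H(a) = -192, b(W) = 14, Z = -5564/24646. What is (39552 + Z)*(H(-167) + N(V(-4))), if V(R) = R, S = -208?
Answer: -1056675642352/12323 ≈ -8.5748e+7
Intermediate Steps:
Z = -2782/12323 (Z = -5564*1/24646 = -2782/12323 ≈ -0.22576)
H(a) = -48 (H(a) = (¼)*(-192) = -48)
N(o) = (-208 + o)*(14 + o) (N(o) = (o + 14)*(o - 208) = (14 + o)*(-208 + o) = (-208 + o)*(14 + o))
(39552 + Z)*(H(-167) + N(V(-4))) = (39552 - 2782/12323)*(-48 + (-2912 + (-4)² - 194*(-4))) = 487396514*(-48 + (-2912 + 16 + 776))/12323 = 487396514*(-48 - 2120)/12323 = (487396514/12323)*(-2168) = -1056675642352/12323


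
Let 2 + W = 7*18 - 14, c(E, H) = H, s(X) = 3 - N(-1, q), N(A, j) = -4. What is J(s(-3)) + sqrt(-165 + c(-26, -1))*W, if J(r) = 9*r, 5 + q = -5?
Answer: 63 + 110*I*sqrt(166) ≈ 63.0 + 1417.3*I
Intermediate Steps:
q = -10 (q = -5 - 5 = -10)
s(X) = 7 (s(X) = 3 - 1*(-4) = 3 + 4 = 7)
W = 110 (W = -2 + (7*18 - 14) = -2 + (126 - 14) = -2 + 112 = 110)
J(s(-3)) + sqrt(-165 + c(-26, -1))*W = 9*7 + sqrt(-165 - 1)*110 = 63 + sqrt(-166)*110 = 63 + (I*sqrt(166))*110 = 63 + 110*I*sqrt(166)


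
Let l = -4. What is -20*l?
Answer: 80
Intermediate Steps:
-20*l = -20*(-4) = 80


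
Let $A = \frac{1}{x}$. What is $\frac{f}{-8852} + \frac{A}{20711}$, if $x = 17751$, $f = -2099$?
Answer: $\frac{771678385991}{3254357786772} \approx 0.23712$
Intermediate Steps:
$A = \frac{1}{17751} \approx 5.6335 \cdot 10^{-5}$
$\frac{f}{-8852} + \frac{A}{20711} = - \frac{2099}{-8852} + \frac{1}{17751 \cdot 20711} = \left(-2099\right) \left(- \frac{1}{8852}\right) + \frac{1}{17751} \cdot \frac{1}{20711} = \frac{2099}{8852} + \frac{1}{367640961} = \frac{771678385991}{3254357786772}$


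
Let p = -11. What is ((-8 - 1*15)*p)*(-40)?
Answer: -10120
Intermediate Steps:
((-8 - 1*15)*p)*(-40) = ((-8 - 1*15)*(-11))*(-40) = ((-8 - 15)*(-11))*(-40) = -23*(-11)*(-40) = 253*(-40) = -10120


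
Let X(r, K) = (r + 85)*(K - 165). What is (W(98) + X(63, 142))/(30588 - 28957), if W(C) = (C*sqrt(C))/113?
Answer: -3404/1631 + 98*sqrt(2)/26329 ≈ -2.0818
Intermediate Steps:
X(r, K) = (-165 + K)*(85 + r) (X(r, K) = (85 + r)*(-165 + K) = (-165 + K)*(85 + r))
W(C) = C**(3/2)/113 (W(C) = C**(3/2)*(1/113) = C**(3/2)/113)
(W(98) + X(63, 142))/(30588 - 28957) = (98**(3/2)/113 + (-14025 - 165*63 + 85*142 + 142*63))/(30588 - 28957) = ((686*sqrt(2))/113 + (-14025 - 10395 + 12070 + 8946))/1631 = (686*sqrt(2)/113 - 3404)*(1/1631) = (-3404 + 686*sqrt(2)/113)*(1/1631) = -3404/1631 + 98*sqrt(2)/26329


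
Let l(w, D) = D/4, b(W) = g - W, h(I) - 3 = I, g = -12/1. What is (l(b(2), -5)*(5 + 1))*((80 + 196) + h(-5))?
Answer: -2055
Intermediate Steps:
g = -12 ≈ -12.000
h(I) = 3 + I
b(W) = -12 - W
l(w, D) = D/4 (l(w, D) = D*(¼) = D/4)
(l(b(2), -5)*(5 + 1))*((80 + 196) + h(-5)) = (((¼)*(-5))*(5 + 1))*((80 + 196) + (3 - 5)) = (-5/4*6)*(276 - 2) = -15/2*274 = -2055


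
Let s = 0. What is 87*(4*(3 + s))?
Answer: 1044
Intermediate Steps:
87*(4*(3 + s)) = 87*(4*(3 + 0)) = 87*(4*3) = 87*12 = 1044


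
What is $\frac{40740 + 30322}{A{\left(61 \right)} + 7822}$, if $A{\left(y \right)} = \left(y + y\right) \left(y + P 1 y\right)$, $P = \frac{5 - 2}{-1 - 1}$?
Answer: $\frac{71062}{4101} \approx 17.328$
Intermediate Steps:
$P = - \frac{3}{2}$ ($P = \frac{3}{-2} = 3 \left(- \frac{1}{2}\right) = - \frac{3}{2} \approx -1.5$)
$A{\left(y \right)} = - y^{2}$ ($A{\left(y \right)} = \left(y + y\right) \left(y + \left(- \frac{3}{2}\right) 1 y\right) = 2 y \left(y - \frac{3 y}{2}\right) = 2 y \left(- \frac{y}{2}\right) = - y^{2}$)
$\frac{40740 + 30322}{A{\left(61 \right)} + 7822} = \frac{40740 + 30322}{- 61^{2} + 7822} = \frac{71062}{\left(-1\right) 3721 + 7822} = \frac{71062}{-3721 + 7822} = \frac{71062}{4101}$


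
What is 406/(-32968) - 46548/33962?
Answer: -387095759/279914804 ≈ -1.3829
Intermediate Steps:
406/(-32968) - 46548/33962 = 406*(-1/32968) - 46548*1/33962 = -203/16484 - 23274/16981 = -387095759/279914804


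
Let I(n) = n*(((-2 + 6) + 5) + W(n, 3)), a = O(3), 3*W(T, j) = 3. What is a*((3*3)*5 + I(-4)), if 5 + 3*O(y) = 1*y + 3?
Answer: 5/3 ≈ 1.6667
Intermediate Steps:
W(T, j) = 1 (W(T, j) = (1/3)*3 = 1)
O(y) = -2/3 + y/3 (O(y) = -5/3 + (1*y + 3)/3 = -5/3 + (y + 3)/3 = -5/3 + (3 + y)/3 = -5/3 + (1 + y/3) = -2/3 + y/3)
a = 1/3 (a = -2/3 + (1/3)*3 = -2/3 + 1 = 1/3 ≈ 0.33333)
I(n) = 10*n (I(n) = n*(((-2 + 6) + 5) + 1) = n*((4 + 5) + 1) = n*(9 + 1) = n*10 = 10*n)
a*((3*3)*5 + I(-4)) = ((3*3)*5 + 10*(-4))/3 = (9*5 - 40)/3 = (45 - 40)/3 = (1/3)*5 = 5/3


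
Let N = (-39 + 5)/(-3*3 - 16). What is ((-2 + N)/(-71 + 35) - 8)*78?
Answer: -46696/75 ≈ -622.61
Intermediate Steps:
N = 34/25 (N = -34/(-9 - 16) = -34/(-25) = -34*(-1/25) = 34/25 ≈ 1.3600)
((-2 + N)/(-71 + 35) - 8)*78 = ((-2 + 34/25)/(-71 + 35) - 8)*78 = (-16/25/(-36) - 8)*78 = (-16/25*(-1/36) - 8)*78 = (4/225 - 8)*78 = -1796/225*78 = -46696/75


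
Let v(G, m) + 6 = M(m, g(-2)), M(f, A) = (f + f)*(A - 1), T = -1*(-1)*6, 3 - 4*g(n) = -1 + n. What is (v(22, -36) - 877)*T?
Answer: -5514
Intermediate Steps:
g(n) = 1 - n/4 (g(n) = ¾ - (-1 + n)/4 = ¾ + (¼ - n/4) = 1 - n/4)
T = 6 (T = 1*6 = 6)
M(f, A) = 2*f*(-1 + A) (M(f, A) = (2*f)*(-1 + A) = 2*f*(-1 + A))
v(G, m) = -6 + m (v(G, m) = -6 + 2*m*(-1 + (1 - ¼*(-2))) = -6 + 2*m*(-1 + (1 + ½)) = -6 + 2*m*(-1 + 3/2) = -6 + 2*m*(½) = -6 + m)
(v(22, -36) - 877)*T = ((-6 - 36) - 877)*6 = (-42 - 877)*6 = -919*6 = -5514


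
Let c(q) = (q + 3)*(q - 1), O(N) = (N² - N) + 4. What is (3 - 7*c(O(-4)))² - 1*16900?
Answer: 18853436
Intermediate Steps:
O(N) = 4 + N² - N
c(q) = (-1 + q)*(3 + q) (c(q) = (3 + q)*(-1 + q) = (-1 + q)*(3 + q))
(3 - 7*c(O(-4)))² - 1*16900 = (3 - 7*(-3 + (4 + (-4)² - 1*(-4))² + 2*(4 + (-4)² - 1*(-4))))² - 1*16900 = (3 - 7*(-3 + (4 + 16 + 4)² + 2*(4 + 16 + 4)))² - 16900 = (3 - 7*(-3 + 24² + 2*24))² - 16900 = (3 - 7*(-3 + 576 + 48))² - 16900 = (3 - 7*621)² - 16900 = (3 - 4347)² - 16900 = (-4344)² - 16900 = 18870336 - 16900 = 18853436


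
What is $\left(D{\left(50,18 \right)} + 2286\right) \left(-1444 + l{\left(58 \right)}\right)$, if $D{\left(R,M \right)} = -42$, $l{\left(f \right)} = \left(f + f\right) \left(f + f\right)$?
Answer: $26954928$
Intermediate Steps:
$l{\left(f \right)} = 4 f^{2}$ ($l{\left(f \right)} = 2 f 2 f = 4 f^{2}$)
$\left(D{\left(50,18 \right)} + 2286\right) \left(-1444 + l{\left(58 \right)}\right) = \left(-42 + 2286\right) \left(-1444 + 4 \cdot 58^{2}\right) = 2244 \left(-1444 + 4 \cdot 3364\right) = 2244 \left(-1444 + 13456\right) = 2244 \cdot 12012 = 26954928$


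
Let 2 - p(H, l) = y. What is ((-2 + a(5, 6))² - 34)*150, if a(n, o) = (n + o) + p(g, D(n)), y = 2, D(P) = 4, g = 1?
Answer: 7050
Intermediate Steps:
p(H, l) = 0 (p(H, l) = 2 - 1*2 = 2 - 2 = 0)
a(n, o) = n + o (a(n, o) = (n + o) + 0 = n + o)
((-2 + a(5, 6))² - 34)*150 = ((-2 + (5 + 6))² - 34)*150 = ((-2 + 11)² - 34)*150 = (9² - 34)*150 = (81 - 34)*150 = 47*150 = 7050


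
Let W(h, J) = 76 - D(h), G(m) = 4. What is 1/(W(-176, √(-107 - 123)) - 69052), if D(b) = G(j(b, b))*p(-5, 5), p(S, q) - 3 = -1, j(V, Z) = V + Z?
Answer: -1/68984 ≈ -1.4496e-5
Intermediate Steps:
p(S, q) = 2 (p(S, q) = 3 - 1 = 2)
D(b) = 8 (D(b) = 4*2 = 8)
W(h, J) = 68 (W(h, J) = 76 - 1*8 = 76 - 8 = 68)
1/(W(-176, √(-107 - 123)) - 69052) = 1/(68 - 69052) = 1/(-68984) = -1/68984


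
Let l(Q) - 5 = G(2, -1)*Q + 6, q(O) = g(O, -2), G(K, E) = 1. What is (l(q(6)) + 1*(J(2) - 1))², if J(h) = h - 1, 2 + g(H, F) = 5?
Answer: 196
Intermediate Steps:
g(H, F) = 3 (g(H, F) = -2 + 5 = 3)
J(h) = -1 + h
q(O) = 3
l(Q) = 11 + Q (l(Q) = 5 + (1*Q + 6) = 5 + (Q + 6) = 5 + (6 + Q) = 11 + Q)
(l(q(6)) + 1*(J(2) - 1))² = ((11 + 3) + 1*((-1 + 2) - 1))² = (14 + 1*(1 - 1))² = (14 + 1*0)² = (14 + 0)² = 14² = 196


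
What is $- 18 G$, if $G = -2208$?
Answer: $39744$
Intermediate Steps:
$- 18 G = \left(-18\right) \left(-2208\right) = 39744$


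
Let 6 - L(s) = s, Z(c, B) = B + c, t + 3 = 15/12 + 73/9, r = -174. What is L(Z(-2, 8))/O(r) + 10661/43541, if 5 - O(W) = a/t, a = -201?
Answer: 10661/43541 ≈ 0.24485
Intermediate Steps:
t = 229/36 (t = -3 + (15/12 + 73/9) = -3 + (15*(1/12) + 73*(⅑)) = -3 + (5/4 + 73/9) = -3 + 337/36 = 229/36 ≈ 6.3611)
O(W) = 8381/229 (O(W) = 5 - (-201)/229/36 = 5 - (-201)*36/229 = 5 - 1*(-7236/229) = 5 + 7236/229 = 8381/229)
L(s) = 6 - s
L(Z(-2, 8))/O(r) + 10661/43541 = (6 - (8 - 2))/(8381/229) + 10661/43541 = (6 - 1*6)*(229/8381) + 10661*(1/43541) = (6 - 6)*(229/8381) + 10661/43541 = 0*(229/8381) + 10661/43541 = 0 + 10661/43541 = 10661/43541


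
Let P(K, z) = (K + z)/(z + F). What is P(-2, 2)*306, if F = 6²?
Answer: 0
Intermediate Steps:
F = 36
P(K, z) = (K + z)/(36 + z) (P(K, z) = (K + z)/(z + 36) = (K + z)/(36 + z))
P(-2, 2)*306 = ((-2 + 2)/(36 + 2))*306 = (0/38)*306 = ((1/38)*0)*306 = 0*306 = 0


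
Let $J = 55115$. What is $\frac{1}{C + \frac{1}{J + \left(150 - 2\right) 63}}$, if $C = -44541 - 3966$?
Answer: $- \frac{64439}{3125742572} \approx -2.0616 \cdot 10^{-5}$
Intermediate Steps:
$C = -48507$
$\frac{1}{C + \frac{1}{J + \left(150 - 2\right) 63}} = \frac{1}{-48507 + \frac{1}{55115 + \left(150 - 2\right) 63}} = \frac{1}{-48507 + \frac{1}{55115 + 148 \cdot 63}} = \frac{1}{-48507 + \frac{1}{55115 + 9324}} = \frac{1}{-48507 + \frac{1}{64439}} = \frac{1}{- \frac{3125742572}{64439}} = - \frac{64439}{3125742572}$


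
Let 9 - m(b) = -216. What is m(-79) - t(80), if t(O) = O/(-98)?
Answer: 11065/49 ≈ 225.82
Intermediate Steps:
t(O) = -O/98 (t(O) = O*(-1/98) = -O/98)
m(b) = 225 (m(b) = 9 - 1*(-216) = 9 + 216 = 225)
m(-79) - t(80) = 225 - (-1)*80/98 = 225 - 1*(-40/49) = 225 + 40/49 = 11065/49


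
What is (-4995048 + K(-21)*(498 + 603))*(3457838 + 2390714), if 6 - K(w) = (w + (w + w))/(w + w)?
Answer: -29184821319612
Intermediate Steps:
K(w) = 9/2 (K(w) = 6 - (w + (w + w))/(w + w) = 6 - (w + 2*w)/(2*w) = 6 - 3*w*1/(2*w) = 6 - 1*3/2 = 6 - 3/2 = 9/2)
(-4995048 + K(-21)*(498 + 603))*(3457838 + 2390714) = (-4995048 + 9*(498 + 603)/2)*(3457838 + 2390714) = (-4995048 + (9/2)*1101)*5848552 = (-4995048 + 9909/2)*5848552 = -9980187/2*5848552 = -29184821319612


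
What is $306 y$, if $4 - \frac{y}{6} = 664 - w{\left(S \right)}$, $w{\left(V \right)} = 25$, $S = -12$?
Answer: $-1165860$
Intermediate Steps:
$y = -3810$ ($y = 24 - 6 \left(664 - 25\right) = 24 - 3834 = -3810$)
$306 y = 306 \left(-3810\right) = -1165860$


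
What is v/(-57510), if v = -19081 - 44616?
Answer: 63697/57510 ≈ 1.1076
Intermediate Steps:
v = -63697
v/(-57510) = -63697/(-57510) = -63697*(-1/57510) = 63697/57510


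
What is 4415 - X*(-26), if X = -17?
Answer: 3973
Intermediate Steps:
4415 - X*(-26) = 4415 - (-17)*(-26) = 4415 - 1*442 = 4415 - 442 = 3973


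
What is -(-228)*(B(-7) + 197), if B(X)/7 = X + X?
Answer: 22572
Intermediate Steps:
B(X) = 14*X (B(X) = 7*(X + X) = 7*(2*X) = 14*X)
-(-228)*(B(-7) + 197) = -(-228)*(14*(-7) + 197) = -(-228)*(-98 + 197) = -(-228)*99 = -12*(-1881) = 22572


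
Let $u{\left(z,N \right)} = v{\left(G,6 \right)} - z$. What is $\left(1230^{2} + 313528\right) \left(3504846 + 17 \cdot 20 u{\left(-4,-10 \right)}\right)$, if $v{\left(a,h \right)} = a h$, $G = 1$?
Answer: $6407558725288$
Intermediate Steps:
$u{\left(z,N \right)} = 6 - z$ ($u{\left(z,N \right)} = 1 \cdot 6 - z = 6 - z$)
$\left(1230^{2} + 313528\right) \left(3504846 + 17 \cdot 20 u{\left(-4,-10 \right)}\right) = \left(1230^{2} + 313528\right) \left(3504846 + 17 \cdot 20 \left(6 - -4\right)\right) = \left(1512900 + 313528\right) \left(3504846 + 340 \left(6 + 4\right)\right) = 1826428 \left(3504846 + 340 \cdot 10\right) = 1826428 \left(3504846 + 3400\right) = 1826428 \cdot 3508246 = 6407558725288$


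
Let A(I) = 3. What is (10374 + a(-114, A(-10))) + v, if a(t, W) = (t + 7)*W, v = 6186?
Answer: 16239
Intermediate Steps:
a(t, W) = W*(7 + t) (a(t, W) = (7 + t)*W = W*(7 + t))
(10374 + a(-114, A(-10))) + v = (10374 + 3*(7 - 114)) + 6186 = (10374 + 3*(-107)) + 6186 = (10374 - 321) + 6186 = 10053 + 6186 = 16239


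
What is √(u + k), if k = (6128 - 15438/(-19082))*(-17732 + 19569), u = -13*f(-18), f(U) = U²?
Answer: √1024496624461667/9541 ≈ 3354.8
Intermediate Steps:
u = -4212 (u = -13*(-18)² = -13*324 = -4212)
k = 107418514379/9541 (k = (6128 - 15438*(-1/19082))*1837 = (6128 + 7719/9541)*1837 = (58474967/9541)*1837 = 107418514379/9541 ≈ 1.1259e+7)
√(u + k) = √(-4212 + 107418514379/9541) = √(107378327687/9541) = √1024496624461667/9541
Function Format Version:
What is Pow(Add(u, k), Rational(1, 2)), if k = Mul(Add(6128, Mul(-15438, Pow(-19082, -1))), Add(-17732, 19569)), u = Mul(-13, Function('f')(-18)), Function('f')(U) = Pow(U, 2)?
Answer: Mul(Rational(1, 9541), Pow(1024496624461667, Rational(1, 2))) ≈ 3354.8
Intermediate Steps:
u = -4212 (u = Mul(-13, Pow(-18, 2)) = Mul(-13, 324) = -4212)
k = Rational(107418514379, 9541) (k = Mul(Add(6128, Mul(-15438, Rational(-1, 19082))), 1837) = Mul(Add(6128, Rational(7719, 9541)), 1837) = Mul(Rational(58474967, 9541), 1837) = Rational(107418514379, 9541) ≈ 1.1259e+7)
Pow(Add(u, k), Rational(1, 2)) = Pow(Add(-4212, Rational(107418514379, 9541)), Rational(1, 2)) = Pow(Rational(107378327687, 9541), Rational(1, 2)) = Mul(Rational(1, 9541), Pow(1024496624461667, Rational(1, 2)))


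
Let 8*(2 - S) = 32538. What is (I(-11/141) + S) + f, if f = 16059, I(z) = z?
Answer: 6764431/564 ≈ 11994.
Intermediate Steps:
S = -16261/4 (S = 2 - ⅛*32538 = 2 - 16269/4 = -16261/4 ≈ -4065.3)
(I(-11/141) + S) + f = (-11/141 - 16261/4) + 16059 = -2292845/564 + 16059 = 6764431/564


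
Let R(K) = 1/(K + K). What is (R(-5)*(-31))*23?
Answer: 713/10 ≈ 71.300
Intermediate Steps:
R(K) = 1/(2*K)
(R(-5)*(-31))*23 = (((½)/(-5))*(-31))*23 = (((½)*(-⅕))*(-31))*23 = -⅒*(-31)*23 = (31/10)*23 = 713/10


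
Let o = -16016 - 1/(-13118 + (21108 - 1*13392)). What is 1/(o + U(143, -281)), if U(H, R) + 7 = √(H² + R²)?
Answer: -93515367098/1497816521049277 - 29181604*√99410/7489082605246385 ≈ -6.3663e-5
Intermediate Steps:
o = -86518431/5402 (o = -16016 - 1/(-13118 + (21108 - 13392)) = -16016 - 1/(-13118 + 7716) = -16016 - 1/(-5402) = -16016 - 1*(-1/5402) = -16016 + 1/5402 = -86518431/5402 ≈ -16016.)
U(H, R) = -7 + √(H² + R²)
1/(o + U(143, -281)) = 1/(-86518431/5402 + (-7 + √(143² + (-281)²))) = 1/(-86518431/5402 + (-7 + √(20449 + 78961))) = 1/(-86518431/5402 + (-7 + √99410)) = 1/(-86556245/5402 + √99410)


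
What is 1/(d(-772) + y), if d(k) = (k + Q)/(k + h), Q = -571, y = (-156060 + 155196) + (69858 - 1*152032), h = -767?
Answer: -1539/127794139 ≈ -1.2043e-5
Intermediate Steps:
y = -83038 (y = -864 + (69858 - 152032) = -864 - 82174 = -83038)
d(k) = (-571 + k)/(-767 + k) (d(k) = (k - 571)/(k - 767) = (-571 + k)/(-767 + k))
1/(d(-772) + y) = 1/((-571 - 772)/(-767 - 772) - 83038) = 1/(-1343/(-1539) - 83038) = 1/(-1/1539*(-1343) - 83038) = 1/(1343/1539 - 83038) = 1/(-127794139/1539) = -1539/127794139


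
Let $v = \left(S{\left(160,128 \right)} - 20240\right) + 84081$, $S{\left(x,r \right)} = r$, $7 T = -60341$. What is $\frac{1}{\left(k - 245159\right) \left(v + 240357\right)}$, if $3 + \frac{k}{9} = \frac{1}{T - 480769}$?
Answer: $- \frac{190318}{14200858220839389} \approx -1.3402 \cdot 10^{-11}$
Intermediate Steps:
$T = - \frac{60341}{7}$ ($T = \frac{1}{7} \left(-60341\right) = - \frac{60341}{7} \approx -8620.1$)
$k = - \frac{10277179}{380636}$ ($k = -27 + \frac{9}{- \frac{60341}{7} - 480769} = -27 + \frac{9}{- \frac{3425724}{7}} = -27 + 9 \left(- \frac{7}{3425724}\right) = -27 - \frac{7}{380636} = - \frac{10277179}{380636} \approx -27.0$)
$v = 63969$ ($v = \left(128 - 20240\right) + 84081 = -20112 + 84081 = 63969$)
$\frac{1}{\left(k - 245159\right) \left(v + 240357\right)} = \frac{1}{\left(- \frac{10277179}{380636} - 245159\right) \left(63969 + 240357\right)} = \frac{1}{\left(- \frac{93326618303}{380636}\right) 304326} = \frac{1}{- \frac{14200858220839389}{190318}} = - \frac{190318}{14200858220839389}$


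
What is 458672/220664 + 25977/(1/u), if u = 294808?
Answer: 211236886872862/27583 ≈ 7.6582e+9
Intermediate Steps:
458672/220664 + 25977/(1/u) = 458672/220664 + 25977/(1/294808) = 458672*(1/220664) + 25977/(1/294808) = 57334/27583 + 25977*294808 = 57334/27583 + 7658227416 = 211236886872862/27583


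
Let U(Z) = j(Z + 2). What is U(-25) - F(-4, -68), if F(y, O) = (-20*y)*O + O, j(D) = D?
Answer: 5485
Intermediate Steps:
F(y, O) = O - 20*O*y (F(y, O) = -20*O*y + O = O - 20*O*y)
U(Z) = 2 + Z (U(Z) = Z + 2 = 2 + Z)
U(-25) - F(-4, -68) = (2 - 25) - (-68)*(1 - 20*(-4)) = -23 - (-68)*(1 + 80) = -23 - (-68)*81 = -23 - 1*(-5508) = -23 + 5508 = 5485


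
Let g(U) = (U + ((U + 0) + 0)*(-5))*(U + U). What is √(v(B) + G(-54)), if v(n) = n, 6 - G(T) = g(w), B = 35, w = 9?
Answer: √689 ≈ 26.249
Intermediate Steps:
g(U) = -8*U² (g(U) = (U + (U + 0)*(-5))*(2*U) = (U + U*(-5))*(2*U) = (U - 5*U)*(2*U) = (-4*U)*(2*U) = -8*U²)
G(T) = 654 (G(T) = 6 - (-8)*9² = 6 - (-8)*81 = 6 - 1*(-648) = 6 + 648 = 654)
√(v(B) + G(-54)) = √(35 + 654) = √689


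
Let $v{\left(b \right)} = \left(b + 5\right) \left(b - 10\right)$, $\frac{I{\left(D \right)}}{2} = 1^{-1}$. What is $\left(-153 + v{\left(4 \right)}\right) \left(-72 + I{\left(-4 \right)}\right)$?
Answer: $14490$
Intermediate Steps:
$I{\left(D \right)} = 2$ ($I{\left(D \right)} = \frac{2}{1} = 2 \cdot 1 = 2$)
$v{\left(b \right)} = \left(-10 + b\right) \left(5 + b\right)$ ($v{\left(b \right)} = \left(5 + b\right) \left(-10 + b\right) = \left(-10 + b\right) \left(5 + b\right)$)
$\left(-153 + v{\left(4 \right)}\right) \left(-72 + I{\left(-4 \right)}\right) = \left(-153 - \left(70 - 16\right)\right) \left(-72 + 2\right) = \left(-153 - 54\right) \left(-70\right) = \left(-207\right) \left(-70\right) = 14490$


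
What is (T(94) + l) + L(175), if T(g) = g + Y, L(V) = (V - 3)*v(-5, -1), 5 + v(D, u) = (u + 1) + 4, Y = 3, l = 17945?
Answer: 17870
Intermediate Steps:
v(D, u) = u (v(D, u) = -5 + ((u + 1) + 4) = -5 + ((1 + u) + 4) = -5 + (5 + u) = u)
L(V) = 3 - V (L(V) = (V - 3)*(-1) = (-3 + V)*(-1) = 3 - V)
T(g) = 3 + g (T(g) = g + 3 = 3 + g)
(T(94) + l) + L(175) = ((3 + 94) + 17945) + (3 - 1*175) = (97 + 17945) + (3 - 175) = 18042 - 172 = 17870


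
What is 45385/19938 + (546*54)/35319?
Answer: 730268269/234730074 ≈ 3.1111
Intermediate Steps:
45385/19938 + (546*54)/35319 = 45385*(1/19938) + 29484*(1/35319) = 45385/19938 + 9828/11773 = 730268269/234730074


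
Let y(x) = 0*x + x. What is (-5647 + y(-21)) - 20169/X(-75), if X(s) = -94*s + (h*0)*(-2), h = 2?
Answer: -13326523/2350 ≈ -5670.9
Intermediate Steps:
X(s) = -94*s (X(s) = -94*s + (2*0)*(-2) = -94*s + 0*(-2) = -94*s + 0 = -94*s)
y(x) = x (y(x) = 0 + x = x)
(-5647 + y(-21)) - 20169/X(-75) = (-5647 - 21) - 20169/((-94*(-75))) = -5668 - 20169/7050 = -5668 - 20169*1/7050 = -5668 - 6723/2350 = -13326523/2350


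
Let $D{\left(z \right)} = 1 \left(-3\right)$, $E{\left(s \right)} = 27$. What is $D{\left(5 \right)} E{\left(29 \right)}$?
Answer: $-81$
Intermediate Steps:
$D{\left(z \right)} = -3$
$D{\left(5 \right)} E{\left(29 \right)} = \left(-3\right) 27 = -81$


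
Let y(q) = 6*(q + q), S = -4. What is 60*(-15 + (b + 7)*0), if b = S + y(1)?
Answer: -900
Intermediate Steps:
y(q) = 12*q (y(q) = 6*(2*q) = 12*q)
b = 8 (b = -4 + 12*1 = -4 + 12 = 8)
60*(-15 + (b + 7)*0) = 60*(-15 + (8 + 7)*0) = 60*(-15 + 15*0) = 60*(-15 + 0) = 60*(-15) = -900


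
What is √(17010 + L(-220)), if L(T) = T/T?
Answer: √17011 ≈ 130.43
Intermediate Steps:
L(T) = 1
√(17010 + L(-220)) = √(17010 + 1) = √17011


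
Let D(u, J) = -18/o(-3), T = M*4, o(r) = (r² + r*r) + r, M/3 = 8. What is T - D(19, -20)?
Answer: 486/5 ≈ 97.200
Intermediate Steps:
M = 24 (M = 3*8 = 24)
o(r) = r + 2*r² (o(r) = (r² + r²) + r = 2*r² + r = r + 2*r²)
T = 96 (T = 24*4 = 96)
D(u, J) = -6/5 (D(u, J) = -18*(-1/(3*(1 + 2*(-3)))) = -18*(-1/(3*(1 - 6))) = -18/((-3*(-5))) = -18/15 = -18*1/15 = -6/5)
T - D(19, -20) = 96 - 1*(-6/5) = 96 + 6/5 = 486/5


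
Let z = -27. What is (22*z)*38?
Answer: -22572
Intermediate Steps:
(22*z)*38 = (22*(-27))*38 = -594*38 = -22572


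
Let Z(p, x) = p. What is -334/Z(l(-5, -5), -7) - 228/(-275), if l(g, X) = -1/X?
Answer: -459022/275 ≈ -1669.2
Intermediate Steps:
-334/Z(l(-5, -5), -7) - 228/(-275) = -334/((-1/(-5))) - 228/(-275) = -334/((-1*(-1/5))) - 228*(-1/275) = -334/1/5 + 228/275 = -334*5 + 228/275 = -1670 + 228/275 = -459022/275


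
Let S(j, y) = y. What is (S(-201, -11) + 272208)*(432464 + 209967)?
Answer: 174867790907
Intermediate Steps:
(S(-201, -11) + 272208)*(432464 + 209967) = (-11 + 272208)*(432464 + 209967) = 272197*642431 = 174867790907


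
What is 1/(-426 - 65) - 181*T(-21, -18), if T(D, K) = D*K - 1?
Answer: -33504368/491 ≈ -68237.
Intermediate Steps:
T(D, K) = -1 + D*K
1/(-426 - 65) - 181*T(-21, -18) = 1/(-426 - 65) - 181*(-1 - 21*(-18)) = 1/(-491) - 181*(-1 + 378) = -1/491 - 181*377 = -1/491 - 68237 = -33504368/491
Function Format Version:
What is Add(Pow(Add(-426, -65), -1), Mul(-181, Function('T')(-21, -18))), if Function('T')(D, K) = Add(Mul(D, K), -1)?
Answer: Rational(-33504368, 491) ≈ -68237.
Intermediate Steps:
Function('T')(D, K) = Add(-1, Mul(D, K))
Add(Pow(Add(-426, -65), -1), Mul(-181, Function('T')(-21, -18))) = Add(Pow(Add(-426, -65), -1), Mul(-181, Add(-1, Mul(-21, -18)))) = Add(Pow(-491, -1), Mul(-181, Add(-1, 378))) = Add(Rational(-1, 491), Mul(-181, 377)) = Add(Rational(-1, 491), -68237) = Rational(-33504368, 491)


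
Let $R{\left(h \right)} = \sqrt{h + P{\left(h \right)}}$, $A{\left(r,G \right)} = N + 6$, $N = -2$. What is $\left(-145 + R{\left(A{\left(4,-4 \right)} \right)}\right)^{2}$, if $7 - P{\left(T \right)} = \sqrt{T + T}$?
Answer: $\left(145 - \sqrt{11 - 2 \sqrt{2}}\right)^{2} \approx 20204.0$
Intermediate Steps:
$P{\left(T \right)} = 7 - \sqrt{2} \sqrt{T}$ ($P{\left(T \right)} = 7 - \sqrt{T + T} = 7 - \sqrt{2 T} = 7 - \sqrt{2} \sqrt{T}$)
$A{\left(r,G \right)} = 4$ ($A{\left(r,G \right)} = -2 + 6 = 4$)
$R{\left(h \right)} = \sqrt{7 + h - \sqrt{2} \sqrt{h}}$ ($R{\left(h \right)} = \sqrt{h - \left(-7 + \sqrt{2} \sqrt{h}\right)} = \sqrt{7 + h - \sqrt{2} \sqrt{h}}$)
$\left(-145 + R{\left(A{\left(4,-4 \right)} \right)}\right)^{2} = \left(-145 + \sqrt{7 + 4 - \sqrt{2} \sqrt{4}}\right)^{2} = \left(-145 + \sqrt{7 + 4 - \sqrt{2} \cdot 2}\right)^{2} = \left(-145 + \sqrt{7 + 4 - 2 \sqrt{2}}\right)^{2} = \left(-145 + \sqrt{11 - 2 \sqrt{2}}\right)^{2}$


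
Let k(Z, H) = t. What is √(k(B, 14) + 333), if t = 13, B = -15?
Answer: √346 ≈ 18.601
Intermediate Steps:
k(Z, H) = 13
√(k(B, 14) + 333) = √(13 + 333) = √346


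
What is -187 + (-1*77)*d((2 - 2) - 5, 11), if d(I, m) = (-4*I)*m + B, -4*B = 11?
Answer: -67661/4 ≈ -16915.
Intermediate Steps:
B = -11/4 (B = -¼*11 = -11/4 ≈ -2.7500)
d(I, m) = -11/4 - 4*I*m (d(I, m) = (-4*I)*m - 11/4 = -4*I*m - 11/4 = -11/4 - 4*I*m)
-187 + (-1*77)*d((2 - 2) - 5, 11) = -187 + (-1*77)*(-11/4 - 4*((2 - 2) - 5)*11) = -187 - 77*(-11/4 - 4*(0 - 5)*11) = -187 - 77*(-11/4 - 4*(-5)*11) = -187 - 77*(-11/4 + 220) = -187 - 77*869/4 = -187 - 66913/4 = -67661/4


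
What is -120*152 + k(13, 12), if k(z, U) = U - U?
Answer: -18240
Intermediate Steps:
k(z, U) = 0
-120*152 + k(13, 12) = -120*152 + 0 = -18240 + 0 = -18240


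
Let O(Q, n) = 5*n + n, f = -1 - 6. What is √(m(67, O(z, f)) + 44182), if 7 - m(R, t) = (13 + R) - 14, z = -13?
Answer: √44123 ≈ 210.05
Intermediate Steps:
f = -7
O(Q, n) = 6*n
m(R, t) = 8 - R (m(R, t) = 7 - ((13 + R) - 14) = 7 - (-1 + R) = 7 + (1 - R) = 8 - R)
√(m(67, O(z, f)) + 44182) = √((8 - 1*67) + 44182) = √((8 - 67) + 44182) = √(-59 + 44182) = √44123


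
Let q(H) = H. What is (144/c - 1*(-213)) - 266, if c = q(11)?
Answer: -439/11 ≈ -39.909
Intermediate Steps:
c = 11
(144/c - 1*(-213)) - 266 = (144/11 - 1*(-213)) - 266 = (144*(1/11) + 213) - 266 = (144/11 + 213) - 266 = 2487/11 - 266 = -439/11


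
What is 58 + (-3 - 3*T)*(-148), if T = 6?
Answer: 3166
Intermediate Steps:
58 + (-3 - 3*T)*(-148) = 58 + (-3 - 3*6)*(-148) = 58 + (-3 - 18)*(-148) = 58 - 21*(-148) = 58 + 3108 = 3166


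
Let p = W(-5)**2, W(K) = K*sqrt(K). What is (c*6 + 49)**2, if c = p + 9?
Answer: 418609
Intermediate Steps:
W(K) = K**(3/2)
p = -125 (p = ((-5)**(3/2))**2 = (-5*I*sqrt(5))**2 = -125)
c = -116 (c = -125 + 9 = -116)
(c*6 + 49)**2 = (-116*6 + 49)**2 = (-696 + 49)**2 = (-647)**2 = 418609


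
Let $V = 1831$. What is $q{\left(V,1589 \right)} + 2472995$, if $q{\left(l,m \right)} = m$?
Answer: $2474584$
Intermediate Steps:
$q{\left(V,1589 \right)} + 2472995 = 1589 + 2472995 = 2474584$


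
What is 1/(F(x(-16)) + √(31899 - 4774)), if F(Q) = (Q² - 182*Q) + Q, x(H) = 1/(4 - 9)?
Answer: -22650/16132289 + 3125*√1085/16132289 ≈ 0.0049767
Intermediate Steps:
x(H) = -⅕ (x(H) = 1/(-5) = -⅕)
F(Q) = Q² - 181*Q
1/(F(x(-16)) + √(31899 - 4774)) = 1/(-(-181 - ⅕)/5 + √(31899 - 4774)) = 1/(-⅕*(-906/5) + √27125) = 1/(906/25 + 5*√1085)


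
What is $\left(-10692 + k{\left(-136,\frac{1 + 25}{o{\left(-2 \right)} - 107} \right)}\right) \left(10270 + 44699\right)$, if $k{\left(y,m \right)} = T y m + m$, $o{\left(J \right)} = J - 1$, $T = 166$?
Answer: $- \frac{3238608573}{11} \approx -2.9442 \cdot 10^{8}$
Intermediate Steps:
$o{\left(J \right)} = -1 + J$ ($o{\left(J \right)} = J - 1 = -1 + J$)
$k{\left(y,m \right)} = m + 166 m y$ ($k{\left(y,m \right)} = 166 y m + m = 166 m y + m = m + 166 m y$)
$\left(-10692 + k{\left(-136,\frac{1 + 25}{o{\left(-2 \right)} - 107} \right)}\right) \left(10270 + 44699\right) = \left(-10692 + \frac{1 + 25}{\left(-1 - 2\right) - 107} \left(1 + 166 \left(-136\right)\right)\right) \left(10270 + 44699\right) = \left(-10692 + \frac{26}{-3 - 107} \left(1 - 22576\right)\right) 54969 = \left(-10692 + \frac{26}{-110} \left(-22575\right)\right) 54969 = \left(-10692 + 26 \left(- \frac{1}{110}\right) \left(-22575\right)\right) 54969 = \left(-10692 - - \frac{58695}{11}\right) 54969 = \left(-10692 + \frac{58695}{11}\right) 54969 = \left(- \frac{58917}{11}\right) 54969 = - \frac{3238608573}{11}$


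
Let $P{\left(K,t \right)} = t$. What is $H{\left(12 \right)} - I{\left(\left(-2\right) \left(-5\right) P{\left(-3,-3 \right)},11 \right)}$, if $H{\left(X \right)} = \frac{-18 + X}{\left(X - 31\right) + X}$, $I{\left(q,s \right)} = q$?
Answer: $\frac{216}{7} \approx 30.857$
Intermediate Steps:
$H{\left(X \right)} = \frac{-18 + X}{-31 + 2 X}$ ($H{\left(X \right)} = \frac{-18 + X}{\left(-31 + X\right) + X} = \frac{-18 + X}{-31 + 2 X}$)
$H{\left(12 \right)} - I{\left(\left(-2\right) \left(-5\right) P{\left(-3,-3 \right)},11 \right)} = \frac{-18 + 12}{-31 + 2 \cdot 12} - \left(-2\right) \left(-5\right) \left(-3\right) = \frac{1}{-31 + 24} \left(-6\right) - 10 \left(-3\right) = \frac{1}{-7} \left(-6\right) - -30 = \left(- \frac{1}{7}\right) \left(-6\right) + 30 = \frac{6}{7} + 30 = \frac{216}{7}$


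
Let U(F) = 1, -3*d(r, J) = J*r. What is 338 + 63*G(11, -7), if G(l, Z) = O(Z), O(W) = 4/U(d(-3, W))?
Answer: 590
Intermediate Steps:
d(r, J) = -J*r/3
O(W) = 4 (O(W) = 4/1 = 4*1 = 4)
G(l, Z) = 4
338 + 63*G(11, -7) = 338 + 63*4 = 338 + 252 = 590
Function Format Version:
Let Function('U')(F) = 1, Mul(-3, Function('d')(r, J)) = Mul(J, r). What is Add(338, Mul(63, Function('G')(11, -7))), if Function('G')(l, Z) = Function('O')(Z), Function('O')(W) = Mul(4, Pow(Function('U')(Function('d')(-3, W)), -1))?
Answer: 590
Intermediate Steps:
Function('d')(r, J) = Mul(Rational(-1, 3), J, r) (Function('d')(r, J) = Mul(Rational(-1, 3), Mul(J, r)) = Mul(Rational(-1, 3), J, r))
Function('O')(W) = 4 (Function('O')(W) = Mul(4, Pow(1, -1)) = Mul(4, 1) = 4)
Function('G')(l, Z) = 4
Add(338, Mul(63, Function('G')(11, -7))) = Add(338, Mul(63, 4)) = Add(338, 252) = 590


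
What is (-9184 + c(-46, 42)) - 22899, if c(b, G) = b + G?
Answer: -32087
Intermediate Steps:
c(b, G) = G + b
(-9184 + c(-46, 42)) - 22899 = (-9184 + (42 - 46)) - 22899 = (-9184 - 4) - 22899 = -9188 - 22899 = -32087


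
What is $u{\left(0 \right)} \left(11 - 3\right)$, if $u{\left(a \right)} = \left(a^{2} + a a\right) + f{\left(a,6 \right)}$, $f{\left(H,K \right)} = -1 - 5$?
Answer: $-48$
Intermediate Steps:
$f{\left(H,K \right)} = -6$
$u{\left(a \right)} = -6 + 2 a^{2}$ ($u{\left(a \right)} = \left(a^{2} + a a\right) - 6 = \left(a^{2} + a^{2}\right) - 6 = 2 a^{2} - 6 = -6 + 2 a^{2}$)
$u{\left(0 \right)} \left(11 - 3\right) = \left(-6 + 2 \cdot 0^{2}\right) \left(11 - 3\right) = \left(-6 + 2 \cdot 0\right) 8 = \left(-6 + 0\right) 8 = \left(-6\right) 8 = -48$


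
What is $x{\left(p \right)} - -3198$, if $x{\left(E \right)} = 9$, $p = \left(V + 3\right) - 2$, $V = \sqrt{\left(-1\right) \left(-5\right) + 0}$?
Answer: $3207$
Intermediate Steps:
$V = \sqrt{5}$ ($V = \sqrt{5 + 0} = \sqrt{5} \approx 2.2361$)
$p = 1 + \sqrt{5}$ ($p = \left(\sqrt{5} + 3\right) - 2 = \left(3 + \sqrt{5}\right) - 2 = 1 + \sqrt{5} \approx 3.2361$)
$x{\left(p \right)} - -3198 = 9 - -3198 = 9 + 3198 = 3207$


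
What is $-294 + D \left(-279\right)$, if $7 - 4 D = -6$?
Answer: $- \frac{4803}{4} \approx -1200.8$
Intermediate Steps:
$D = \frac{13}{4}$ ($D = \frac{7}{4} - - \frac{3}{2} = \frac{7}{4} + \frac{3}{2} = \frac{13}{4} \approx 3.25$)
$-294 + D \left(-279\right) = -294 + \frac{13}{4} \left(-279\right) = -294 - \frac{3627}{4} = - \frac{4803}{4}$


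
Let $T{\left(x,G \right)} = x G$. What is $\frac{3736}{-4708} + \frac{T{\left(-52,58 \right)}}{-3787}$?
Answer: $\frac{12774}{4457299} \approx 0.0028659$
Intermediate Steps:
$T{\left(x,G \right)} = G x$
$\frac{3736}{-4708} + \frac{T{\left(-52,58 \right)}}{-3787} = \frac{3736}{-4708} + \frac{58 \left(-52\right)}{-3787} = 3736 \left(- \frac{1}{4708}\right) - - \frac{3016}{3787} = - \frac{934}{1177} + \frac{3016}{3787} = \frac{12774}{4457299}$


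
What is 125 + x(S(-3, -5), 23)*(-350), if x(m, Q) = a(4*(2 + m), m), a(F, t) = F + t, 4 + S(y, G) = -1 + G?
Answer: 14825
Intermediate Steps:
S(y, G) = -5 + G (S(y, G) = -4 + (-1 + G) = -5 + G)
x(m, Q) = 8 + 5*m (x(m, Q) = 4*(2 + m) + m = (8 + 4*m) + m = 8 + 5*m)
125 + x(S(-3, -5), 23)*(-350) = 125 + (8 + 5*(-5 - 5))*(-350) = 125 + (8 + 5*(-10))*(-350) = 125 + (8 - 50)*(-350) = 125 - 42*(-350) = 125 + 14700 = 14825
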